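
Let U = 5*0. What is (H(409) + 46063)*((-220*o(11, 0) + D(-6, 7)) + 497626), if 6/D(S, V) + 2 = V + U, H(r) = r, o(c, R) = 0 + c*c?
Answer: 109443232992/5 ≈ 2.1889e+10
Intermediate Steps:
o(c, R) = c² (o(c, R) = 0 + c² = c²)
U = 0
D(S, V) = 6/(-2 + V) (D(S, V) = 6/(-2 + (V + 0)) = 6/(-2 + V))
(H(409) + 46063)*((-220*o(11, 0) + D(-6, 7)) + 497626) = (409 + 46063)*((-220*11² + 6/(-2 + 7)) + 497626) = 46472*((-220*121 + 6/5) + 497626) = 46472*((-26620 + 6*(⅕)) + 497626) = 46472*((-26620 + 6/5) + 497626) = 46472*(-133094/5 + 497626) = 46472*(2355036/5) = 109443232992/5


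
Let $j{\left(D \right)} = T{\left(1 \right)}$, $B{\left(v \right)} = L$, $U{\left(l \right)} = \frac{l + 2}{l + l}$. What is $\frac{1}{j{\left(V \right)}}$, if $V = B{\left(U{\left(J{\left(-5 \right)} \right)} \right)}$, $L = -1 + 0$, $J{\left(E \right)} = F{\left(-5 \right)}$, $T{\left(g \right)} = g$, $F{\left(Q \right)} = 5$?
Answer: $1$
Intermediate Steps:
$J{\left(E \right)} = 5$
$U{\left(l \right)} = \frac{2 + l}{2 l}$
$L = -1$
$B{\left(v \right)} = -1$
$V = -1$
$j{\left(D \right)} = 1$
$\frac{1}{j{\left(V \right)}} = 1^{-1} = 1$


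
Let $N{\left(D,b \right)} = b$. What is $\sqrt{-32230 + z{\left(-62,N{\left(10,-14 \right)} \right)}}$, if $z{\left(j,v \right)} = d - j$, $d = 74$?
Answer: $3 i \sqrt{3566} \approx 179.15 i$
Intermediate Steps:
$z{\left(j,v \right)} = 74 - j$
$\sqrt{-32230 + z{\left(-62,N{\left(10,-14 \right)} \right)}} = \sqrt{-32230 + \left(74 - -62\right)} = \sqrt{-32230 + \left(74 + 62\right)} = \sqrt{-32230 + 136} = \sqrt{-32094} = 3 i \sqrt{3566}$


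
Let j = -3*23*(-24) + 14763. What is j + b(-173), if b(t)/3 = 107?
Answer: 16740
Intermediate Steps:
b(t) = 321 (b(t) = 3*107 = 321)
j = 16419 (j = -69*(-24) + 14763 = 1656 + 14763 = 16419)
j + b(-173) = 16419 + 321 = 16740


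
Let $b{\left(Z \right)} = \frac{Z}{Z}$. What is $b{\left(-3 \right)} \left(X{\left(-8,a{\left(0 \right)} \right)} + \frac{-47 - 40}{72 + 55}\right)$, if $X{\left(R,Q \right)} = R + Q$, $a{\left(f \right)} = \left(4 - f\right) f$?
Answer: $- \frac{1103}{127} \approx -8.685$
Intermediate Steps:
$b{\left(Z \right)} = 1$
$a{\left(f \right)} = f \left(4 - f\right)$
$X{\left(R,Q \right)} = Q + R$
$b{\left(-3 \right)} \left(X{\left(-8,a{\left(0 \right)} \right)} + \frac{-47 - 40}{72 + 55}\right) = 1 \left(\left(0 \left(4 - 0\right) - 8\right) + \frac{-47 - 40}{72 + 55}\right) = 1 \left(\left(0 \left(4 + 0\right) - 8\right) - \frac{87}{127}\right) = 1 \left(\left(0 \cdot 4 - 8\right) - \frac{87}{127}\right) = 1 \left(\left(0 - 8\right) - \frac{87}{127}\right) = 1 \left(-8 - \frac{87}{127}\right) = 1 \left(- \frac{1103}{127}\right) = - \frac{1103}{127}$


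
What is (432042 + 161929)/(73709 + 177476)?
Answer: 593971/251185 ≈ 2.3647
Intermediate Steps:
(432042 + 161929)/(73709 + 177476) = 593971/251185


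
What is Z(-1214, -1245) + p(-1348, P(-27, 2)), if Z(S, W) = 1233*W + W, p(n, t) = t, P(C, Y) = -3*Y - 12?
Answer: -1536348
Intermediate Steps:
P(C, Y) = -12 - 3*Y
Z(S, W) = 1234*W
Z(-1214, -1245) + p(-1348, P(-27, 2)) = 1234*(-1245) + (-12 - 3*2) = -1536330 + (-12 - 6) = -1536330 - 18 = -1536348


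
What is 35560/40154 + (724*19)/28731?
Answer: 787016392/576832287 ≈ 1.3644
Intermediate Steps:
35560/40154 + (724*19)/28731 = 35560*(1/40154) + 13756*(1/28731) = 17780/20077 + 13756/28731 = 787016392/576832287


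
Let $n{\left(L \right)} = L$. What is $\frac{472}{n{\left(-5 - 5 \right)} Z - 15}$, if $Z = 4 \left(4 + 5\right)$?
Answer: $- \frac{472}{375} \approx -1.2587$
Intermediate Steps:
$Z = 36$ ($Z = 4 \cdot 9 = 36$)
$\frac{472}{n{\left(-5 - 5 \right)} Z - 15} = \frac{472}{\left(-5 - 5\right) 36 - 15} = \frac{472}{\left(-10\right) 36 - 15} = \frac{472}{-360 - 15} = \frac{472}{-375} = 472 \left(- \frac{1}{375}\right) = - \frac{472}{375}$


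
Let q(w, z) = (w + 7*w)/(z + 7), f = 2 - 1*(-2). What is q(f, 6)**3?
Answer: 32768/2197 ≈ 14.915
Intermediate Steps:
f = 4 (f = 2 + 2 = 4)
q(w, z) = 8*w/(7 + z) (q(w, z) = (8*w)/(7 + z) = 8*w/(7 + z))
q(f, 6)**3 = (8*4/(7 + 6))**3 = (8*4/13)**3 = (8*4*(1/13))**3 = (32/13)**3 = 32768/2197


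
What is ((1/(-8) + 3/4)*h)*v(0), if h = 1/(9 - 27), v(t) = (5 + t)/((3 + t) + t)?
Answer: -25/432 ≈ -0.057870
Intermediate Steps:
v(t) = (5 + t)/(3 + 2*t)
h = -1/18 (h = 1/(-18) = -1/18 ≈ -0.055556)
((1/(-8) + 3/4)*h)*v(0) = ((1/(-8) + 3/4)*(-1/18))*((5 + 0)/(3 + 2*0)) = ((1*(-1/8) + 3*(1/4))*(-1/18))*(5/(3 + 0)) = ((-1/8 + 3/4)*(-1/18))*(5/3) = ((5/8)*(-1/18))*((1/3)*5) = -5/144*5/3 = -25/432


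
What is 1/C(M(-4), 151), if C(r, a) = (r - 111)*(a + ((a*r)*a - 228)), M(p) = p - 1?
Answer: 1/13233512 ≈ 7.5566e-8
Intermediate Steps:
M(p) = -1 + p
C(r, a) = (-111 + r)*(-228 + a + r*a**2) (C(r, a) = (-111 + r)*(a + (r*a**2 - 228)) = (-111 + r)*(a + (-228 + r*a**2)) = (-111 + r)*(-228 + a + r*a**2))
1/C(M(-4), 151) = 1/(25308 - 228*(-1 - 4) - 111*151 + 151*(-1 - 4) + 151**2*(-1 - 4)**2 - 111*(-1 - 4)*151**2) = 1/(25308 - 228*(-5) - 16761 + 151*(-5) + 22801*(-5)**2 - 111*(-5)*22801) = 1/(25308 + 1140 - 16761 - 755 + 22801*25 + 12654555) = 1/(25308 + 1140 - 16761 - 755 + 570025 + 12654555) = 1/13233512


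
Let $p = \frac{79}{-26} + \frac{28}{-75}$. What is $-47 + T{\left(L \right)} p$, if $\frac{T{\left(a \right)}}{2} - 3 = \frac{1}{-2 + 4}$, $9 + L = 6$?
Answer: $- \frac{138221}{1950} \approx -70.883$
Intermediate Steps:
$L = -3$ ($L = -9 + 6 = -3$)
$p = - \frac{6653}{1950}$ ($p = 79 \left(- \frac{1}{26}\right) + 28 \left(- \frac{1}{75}\right) = - \frac{79}{26} - \frac{28}{75} = - \frac{6653}{1950} \approx -3.4118$)
$T{\left(a \right)} = 7$ ($T{\left(a \right)} = 6 + \frac{2}{-2 + 4} = 6 + \frac{2}{2} = 6 + 2 \cdot \frac{1}{2} = 6 + 1 = 7$)
$-47 + T{\left(L \right)} p = -47 + 7 \left(- \frac{6653}{1950}\right) = -47 - \frac{46571}{1950} = - \frac{138221}{1950}$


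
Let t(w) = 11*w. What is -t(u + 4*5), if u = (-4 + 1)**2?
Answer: -319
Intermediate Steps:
u = 9 (u = (-3)**2 = 9)
-t(u + 4*5) = -11*(9 + 4*5) = -11*(9 + 20) = -11*29 = -1*319 = -319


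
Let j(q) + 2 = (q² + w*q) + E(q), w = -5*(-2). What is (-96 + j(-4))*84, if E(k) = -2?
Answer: -10416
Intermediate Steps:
w = 10
j(q) = -4 + q² + 10*q (j(q) = -2 + ((q² + 10*q) - 2) = -2 + (-2 + q² + 10*q) = -4 + q² + 10*q)
(-96 + j(-4))*84 = (-96 + (-4 + (-4)² + 10*(-4)))*84 = (-96 + (-4 + 16 - 40))*84 = (-96 - 28)*84 = -124*84 = -10416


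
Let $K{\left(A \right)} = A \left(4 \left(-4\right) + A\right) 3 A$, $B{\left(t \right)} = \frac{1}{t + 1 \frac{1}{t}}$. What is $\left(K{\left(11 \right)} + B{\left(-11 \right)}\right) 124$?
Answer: $- \frac{13729342}{61} \approx -2.2507 \cdot 10^{5}$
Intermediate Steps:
$B{\left(t \right)} = \frac{1}{t + \frac{1}{t}}$
$K{\left(A \right)} = A^{2} \left(-48 + 3 A\right)$ ($K{\left(A \right)} = A \left(-16 + A\right) 3 A = A \left(-48 + 3 A\right) A = A A \left(-48 + 3 A\right) = A^{2} \left(-48 + 3 A\right)$)
$\left(K{\left(11 \right)} + B{\left(-11 \right)}\right) 124 = \left(3 \cdot 11^{2} \left(-16 + 11\right) - \frac{11}{1 + \left(-11\right)^{2}}\right) 124 = \left(3 \cdot 121 \left(-5\right) - \frac{11}{1 + 121}\right) 124 = \left(-1815 - \frac{11}{122}\right) 124 = \left(- \frac{221441}{122}\right) 124 = - \frac{13729342}{61}$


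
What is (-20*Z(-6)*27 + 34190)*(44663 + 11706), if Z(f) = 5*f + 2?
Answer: 2779555390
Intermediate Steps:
Z(f) = 2 + 5*f
(-20*Z(-6)*27 + 34190)*(44663 + 11706) = (-20*(2 + 5*(-6))*27 + 34190)*(44663 + 11706) = (-20*(2 - 30)*27 + 34190)*56369 = (-20*(-28)*27 + 34190)*56369 = (560*27 + 34190)*56369 = (15120 + 34190)*56369 = 49310*56369 = 2779555390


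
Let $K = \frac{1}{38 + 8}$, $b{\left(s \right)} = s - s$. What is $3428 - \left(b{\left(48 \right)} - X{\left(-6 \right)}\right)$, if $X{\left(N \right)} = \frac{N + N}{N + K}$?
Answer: $\frac{943252}{275} \approx 3430.0$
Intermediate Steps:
$b{\left(s \right)} = 0$
$K = \frac{1}{46} \approx 0.021739$
$X{\left(N \right)} = \frac{2 N}{\frac{1}{46} + N}$ ($X{\left(N \right)} = \frac{N + N}{N + \frac{1}{46}} = \frac{2 N}{\frac{1}{46} + N}$)
$3428 - \left(b{\left(48 \right)} - X{\left(-6 \right)}\right) = 3428 - \left(0 - 92 \left(-6\right) \frac{1}{1 + 46 \left(-6\right)}\right) = 3428 - \left(0 - 92 \left(-6\right) \frac{1}{1 - 276}\right) = 3428 - \left(0 - 92 \left(-6\right) \frac{1}{-275}\right) = 3428 - \left(0 - 92 \left(-6\right) \left(- \frac{1}{275}\right)\right) = 3428 - \left(0 - \frac{552}{275}\right) = 3428 - - \frac{552}{275} = 3428 + \frac{552}{275} = \frac{943252}{275}$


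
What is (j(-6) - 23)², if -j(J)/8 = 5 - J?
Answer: 12321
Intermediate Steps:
j(J) = -40 + 8*J (j(J) = -8*(5 - J) = -40 + 8*J)
(j(-6) - 23)² = ((-40 + 8*(-6)) - 23)² = ((-40 - 48) - 23)² = (-88 - 23)² = (-111)² = 12321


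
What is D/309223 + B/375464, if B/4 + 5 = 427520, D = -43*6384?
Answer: 106430127453/29025526118 ≈ 3.6668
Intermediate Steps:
D = -274512
B = 1710060 (B = -20 + 4*427520 = -20 + 1710080 = 1710060)
D/309223 + B/375464 = -274512/309223 + 1710060/375464 = -274512*1/309223 + 1710060*(1/375464) = -274512/309223 + 427515/93866 = 106430127453/29025526118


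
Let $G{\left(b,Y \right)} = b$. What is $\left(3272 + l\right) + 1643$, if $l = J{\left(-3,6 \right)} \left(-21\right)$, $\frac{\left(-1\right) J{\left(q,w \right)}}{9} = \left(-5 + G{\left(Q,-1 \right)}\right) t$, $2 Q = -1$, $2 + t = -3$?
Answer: $\frac{20225}{2} \approx 10113.0$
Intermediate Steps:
$t = -5$ ($t = -2 - 3 = -5$)
$Q = - \frac{1}{2}$ ($Q = \frac{1}{2} \left(-1\right) = - \frac{1}{2} \approx -0.5$)
$J{\left(q,w \right)} = - \frac{495}{2}$ ($J{\left(q,w \right)} = - 9 \left(-5 - \frac{1}{2}\right) \left(-5\right) = - 9 \left(\left(- \frac{11}{2}\right) \left(-5\right)\right) = \left(-9\right) \frac{55}{2} = - \frac{495}{2}$)
$l = \frac{10395}{2}$ ($l = \left(- \frac{495}{2}\right) \left(-21\right) = \frac{10395}{2} \approx 5197.5$)
$\left(3272 + l\right) + 1643 = \left(3272 + \frac{10395}{2}\right) + 1643 = \frac{16939}{2} + 1643 = \frac{20225}{2}$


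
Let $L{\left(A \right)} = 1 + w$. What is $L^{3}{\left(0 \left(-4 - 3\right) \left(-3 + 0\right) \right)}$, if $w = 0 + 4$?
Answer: $125$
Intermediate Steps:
$w = 4$
$L{\left(A \right)} = 5$ ($L{\left(A \right)} = 1 + 4 = 5$)
$L^{3}{\left(0 \left(-4 - 3\right) \left(-3 + 0\right) \right)} = 5^{3} = 125$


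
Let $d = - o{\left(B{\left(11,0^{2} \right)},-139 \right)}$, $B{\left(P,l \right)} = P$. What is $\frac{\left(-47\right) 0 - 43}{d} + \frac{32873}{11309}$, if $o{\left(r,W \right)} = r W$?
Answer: $\frac{49776530}{17291461} \approx 2.8787$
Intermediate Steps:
$o{\left(r,W \right)} = W r$
$d = 1529$ ($d = - \left(-139\right) 11 = \left(-1\right) \left(-1529\right) = 1529$)
$\frac{\left(-47\right) 0 - 43}{d} + \frac{32873}{11309} = \frac{\left(-47\right) 0 - 43}{1529} + \frac{32873}{11309} = \left(0 - 43\right) \frac{1}{1529} + 32873 \cdot \frac{1}{11309} = \left(-43\right) \frac{1}{1529} + \frac{32873}{11309} = - \frac{43}{1529} + \frac{32873}{11309} = \frac{49776530}{17291461}$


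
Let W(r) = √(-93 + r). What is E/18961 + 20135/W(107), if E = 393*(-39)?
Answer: -15327/18961 + 20135*√14/14 ≈ 5380.5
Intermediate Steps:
E = -15327
E/18961 + 20135/W(107) = -15327/18961 + 20135/(√(-93 + 107)) = -15327*1/18961 + 20135/(√14) = -15327/18961 + 20135*(√14/14) = -15327/18961 + 20135*√14/14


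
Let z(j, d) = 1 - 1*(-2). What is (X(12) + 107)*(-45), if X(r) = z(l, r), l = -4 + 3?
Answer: -4950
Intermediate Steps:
l = -1
z(j, d) = 3 (z(j, d) = 1 + 2 = 3)
X(r) = 3
(X(12) + 107)*(-45) = (3 + 107)*(-45) = 110*(-45) = -4950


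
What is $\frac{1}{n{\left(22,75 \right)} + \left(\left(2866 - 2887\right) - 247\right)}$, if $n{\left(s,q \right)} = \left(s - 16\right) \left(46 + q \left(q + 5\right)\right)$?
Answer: $\frac{1}{36008} \approx 2.7772 \cdot 10^{-5}$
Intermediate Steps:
$n{\left(s,q \right)} = \left(-16 + s\right) \left(46 + q \left(5 + q\right)\right)$
$\frac{1}{n{\left(22,75 \right)} + \left(\left(2866 - 2887\right) - 247\right)} = \frac{1}{\left(-736 - 6000 - 16 \cdot 75^{2} + 46 \cdot 22 + 22 \cdot 75^{2} + 5 \cdot 75 \cdot 22\right) + \left(\left(2866 - 2887\right) - 247\right)} = \frac{1}{\left(-736 - 6000 - 90000 + 1012 + 22 \cdot 5625 + 8250\right) - 268} = \frac{1}{\left(-736 - 6000 - 90000 + 1012 + 123750 + 8250\right) - 268} = \frac{1}{36276 - 268} = \frac{1}{36008}$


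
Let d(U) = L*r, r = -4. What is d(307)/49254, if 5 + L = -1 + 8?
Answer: -4/24627 ≈ -0.00016242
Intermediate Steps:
L = 2 (L = -5 + (-1 + 8) = -5 + 7 = 2)
d(U) = -8 (d(U) = 2*(-4) = -8)
d(307)/49254 = -8/49254 = -8*1/49254 = -4/24627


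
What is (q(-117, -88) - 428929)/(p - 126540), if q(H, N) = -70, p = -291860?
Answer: 428999/418400 ≈ 1.0253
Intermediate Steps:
(q(-117, -88) - 428929)/(p - 126540) = (-70 - 428929)/(-291860 - 126540) = -428999/(-418400) = -428999*(-1/418400) = 428999/418400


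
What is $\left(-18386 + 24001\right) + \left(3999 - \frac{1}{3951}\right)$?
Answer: $\frac{37984913}{3951} \approx 9614.0$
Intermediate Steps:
$\left(-18386 + 24001\right) + \left(3999 - \frac{1}{3951}\right) = 5615 + \left(3999 - \frac{1}{3951}\right) = 5615 + \frac{15800048}{3951} = \frac{37984913}{3951}$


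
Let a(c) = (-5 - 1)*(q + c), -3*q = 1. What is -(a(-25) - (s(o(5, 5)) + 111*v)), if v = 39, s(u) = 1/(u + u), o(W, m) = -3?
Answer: 25061/6 ≈ 4176.8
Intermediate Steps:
s(u) = 1/(2*u)
q = -1/3 (q = -1/3*1 = -1/3 ≈ -0.33333)
a(c) = 2 - 6*c (a(c) = (-5 - 1)*(-1/3 + c) = -6*(-1/3 + c) = 2 - 6*c)
-(a(-25) - (s(o(5, 5)) + 111*v)) = -((2 - 6*(-25)) - ((1/2)/(-3) + 111*39)) = -((2 + 150) - ((1/2)*(-1/3) + 4329)) = -(152 - (-1/6 + 4329)) = -(152 - 1*25973/6) = -(152 - 25973/6) = -1*(-25061/6) = 25061/6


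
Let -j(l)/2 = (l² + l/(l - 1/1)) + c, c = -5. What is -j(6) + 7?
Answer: 357/5 ≈ 71.400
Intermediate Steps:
j(l) = 10 - 2*l² - 2*l/(-1 + l) (j(l) = -2*((l² + l/(l - 1/1)) - 5) = -2*((l² + l/(l - 1*1)) - 5) = -2*((l² + l/(l - 1)) - 5) = -2*((l² + l/(-1 + l)) - 5) = -2*(-5 + l² + l/(-1 + l)) = 10 - 2*l² - 2*l/(-1 + l))
-j(6) + 7 = -2*(-5 + 6² - 1*6³ + 4*6)/(-1 + 6) + 7 = -2*(-5 + 36 - 1*216 + 24)/5 + 7 = -2*(-5 + 36 - 216 + 24)/5 + 7 = -2*(-161)/5 + 7 = -1*(-322/5) + 7 = 322/5 + 7 = 357/5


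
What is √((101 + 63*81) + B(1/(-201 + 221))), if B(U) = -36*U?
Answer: 37*√95/5 ≈ 72.126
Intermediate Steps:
√((101 + 63*81) + B(1/(-201 + 221))) = √((101 + 63*81) - 36/(-201 + 221)) = √((101 + 5103) - 36/20) = √(5204 - 36*1/20) = √(5204 - 9/5) = √(26011/5) = 37*√95/5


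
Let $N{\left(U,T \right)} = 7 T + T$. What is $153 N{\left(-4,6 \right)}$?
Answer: $7344$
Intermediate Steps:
$N{\left(U,T \right)} = 8 T$
$153 N{\left(-4,6 \right)} = 153 \cdot 8 \cdot 6 = 153 \cdot 48 = 7344$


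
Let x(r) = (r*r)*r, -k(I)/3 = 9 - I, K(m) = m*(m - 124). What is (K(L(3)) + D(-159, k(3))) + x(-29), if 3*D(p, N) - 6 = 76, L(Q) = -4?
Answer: -71549/3 ≈ -23850.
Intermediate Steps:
K(m) = m*(-124 + m)
k(I) = -27 + 3*I (k(I) = -3*(9 - I) = -27 + 3*I)
D(p, N) = 82/3 (D(p, N) = 2 + (1/3)*76 = 2 + 76/3 = 82/3)
x(r) = r**3 (x(r) = r**2*r = r**3)
(K(L(3)) + D(-159, k(3))) + x(-29) = (-4*(-124 - 4) + 82/3) + (-29)**3 = (-4*(-128) + 82/3) - 24389 = (512 + 82/3) - 24389 = 1618/3 - 24389 = -71549/3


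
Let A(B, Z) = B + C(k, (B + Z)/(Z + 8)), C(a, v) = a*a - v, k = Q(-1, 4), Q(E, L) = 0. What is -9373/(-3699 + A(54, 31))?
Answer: 52221/20320 ≈ 2.5699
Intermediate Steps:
k = 0
C(a, v) = a² - v
A(B, Z) = B - (B + Z)/(8 + Z) (A(B, Z) = B + (0² - (B + Z)/(Z + 8)) = B + (0 - (B + Z)/(8 + Z)) = B - (B + Z)/(8 + Z))
-9373/(-3699 + A(54, 31)) = -9373/(-3699 + (-1*54 - 1*31 + 54*(8 + 31))/(8 + 31)) = -9373/(-3699 + (-54 - 31 + 54*39)/39) = -9373/(-3699 + (-54 - 31 + 2106)/39) = -9373/(-3699 + (1/39)*2021) = -9373/(-3699 + 2021/39) = -9373/(-142240/39) = -9373*(-39/142240) = 52221/20320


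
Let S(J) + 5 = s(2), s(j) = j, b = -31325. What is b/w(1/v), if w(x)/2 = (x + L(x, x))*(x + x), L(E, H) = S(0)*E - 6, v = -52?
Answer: -2117570/31 ≈ -68309.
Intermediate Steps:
S(J) = -3 (S(J) = -5 + 2 = -3)
L(E, H) = -6 - 3*E (L(E, H) = -3*E - 6 = -6 - 3*E)
w(x) = 4*x*(-6 - 2*x) (w(x) = 2*((x + (-6 - 3*x))*(x + x)) = 2*((-6 - 2*x)*(2*x)) = 2*(2*x*(-6 - 2*x)) = 4*x*(-6 - 2*x))
b/w(1/v) = -31325*(-13/(2*(-3 - 1/(-52)))) = -31325*(-13/(2*(-3 - 1*(-1/52)))) = -31325*(-13/(2*(-3 + 1/52))) = -31325/(8*(-1/52)*(-155/52)) = -31325/155/338 = -31325*338/155 = -2117570/31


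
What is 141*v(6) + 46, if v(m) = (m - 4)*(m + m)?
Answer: 3430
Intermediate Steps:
v(m) = 2*m*(-4 + m) (v(m) = (-4 + m)*(2*m) = 2*m*(-4 + m))
141*v(6) + 46 = 141*(2*6*(-4 + 6)) + 46 = 141*(2*6*2) + 46 = 141*24 + 46 = 3384 + 46 = 3430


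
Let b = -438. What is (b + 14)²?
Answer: 179776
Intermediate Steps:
(b + 14)² = (-438 + 14)² = (-424)² = 179776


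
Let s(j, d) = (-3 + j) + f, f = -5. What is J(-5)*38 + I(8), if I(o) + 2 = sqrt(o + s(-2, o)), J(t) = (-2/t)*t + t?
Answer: -268 + I*sqrt(2) ≈ -268.0 + 1.4142*I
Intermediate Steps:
s(j, d) = -8 + j (s(j, d) = (-3 + j) - 5 = -8 + j)
J(t) = -2 + t
I(o) = -2 + sqrt(-10 + o) (I(o) = -2 + sqrt(o + (-8 - 2)) = -2 + sqrt(o - 10) = -2 + sqrt(-10 + o))
J(-5)*38 + I(8) = (-2 - 5)*38 + (-2 + sqrt(-10 + 8)) = -7*38 + (-2 + sqrt(-2)) = -266 + (-2 + I*sqrt(2)) = -268 + I*sqrt(2)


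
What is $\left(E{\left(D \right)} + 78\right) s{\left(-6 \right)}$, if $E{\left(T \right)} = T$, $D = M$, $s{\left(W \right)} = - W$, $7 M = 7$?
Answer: $474$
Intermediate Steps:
$M = 1$ ($M = \frac{1}{7} \cdot 7 = 1$)
$D = 1$
$\left(E{\left(D \right)} + 78\right) s{\left(-6 \right)} = \left(1 + 78\right) \left(\left(-1\right) \left(-6\right)\right) = 79 \cdot 6 = 474$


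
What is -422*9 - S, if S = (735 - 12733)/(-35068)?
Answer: -66600131/17534 ≈ -3798.3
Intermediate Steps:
S = 5999/17534 (S = -11998*(-1/35068) = 5999/17534 ≈ 0.34214)
-422*9 - S = -422*9 - 1*5999/17534 = -3798 - 5999/17534 = -66600131/17534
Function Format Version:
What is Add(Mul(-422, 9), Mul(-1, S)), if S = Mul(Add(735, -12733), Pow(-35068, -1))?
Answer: Rational(-66600131, 17534) ≈ -3798.3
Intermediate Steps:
S = Rational(5999, 17534) (S = Mul(-11998, Rational(-1, 35068)) = Rational(5999, 17534) ≈ 0.34214)
Add(Mul(-422, 9), Mul(-1, S)) = Add(Mul(-422, 9), Mul(-1, Rational(5999, 17534))) = Add(-3798, Rational(-5999, 17534)) = Rational(-66600131, 17534)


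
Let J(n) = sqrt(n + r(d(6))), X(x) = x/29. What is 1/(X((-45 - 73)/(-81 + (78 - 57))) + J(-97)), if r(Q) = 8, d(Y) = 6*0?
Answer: 51330/67367581 - 756900*I*sqrt(89)/67367581 ≈ 0.00076194 - 0.10599*I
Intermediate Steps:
d(Y) = 0
X(x) = x/29 (X(x) = x*(1/29) = x/29)
J(n) = sqrt(8 + n) (J(n) = sqrt(n + 8) = sqrt(8 + n))
1/(X((-45 - 73)/(-81 + (78 - 57))) + J(-97)) = 1/(((-45 - 73)/(-81 + (78 - 57)))/29 + sqrt(8 - 97)) = 1/((-118/(-81 + 21))/29 + sqrt(-89)) = 1/((-118/(-60))/29 + I*sqrt(89)) = 1/((-118*(-1/60))/29 + I*sqrt(89)) = 1/((1/29)*(59/30) + I*sqrt(89)) = 1/(59/870 + I*sqrt(89))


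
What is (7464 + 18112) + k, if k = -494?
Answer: 25082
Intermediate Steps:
(7464 + 18112) + k = (7464 + 18112) - 494 = 25576 - 494 = 25082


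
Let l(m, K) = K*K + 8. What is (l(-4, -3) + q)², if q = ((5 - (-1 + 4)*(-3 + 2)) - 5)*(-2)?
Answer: 121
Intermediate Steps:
l(m, K) = 8 + K² (l(m, K) = K² + 8 = 8 + K²)
q = -6 (q = ((5 - 3*(-1)) - 5)*(-2) = ((5 - 1*(-3)) - 5)*(-2) = ((5 + 3) - 5)*(-2) = (8 - 5)*(-2) = 3*(-2) = -6)
(l(-4, -3) + q)² = ((8 + (-3)²) - 6)² = ((8 + 9) - 6)² = (17 - 6)² = 11² = 121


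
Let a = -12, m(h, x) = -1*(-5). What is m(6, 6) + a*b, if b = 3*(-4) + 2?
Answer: 125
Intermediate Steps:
m(h, x) = 5
b = -10 (b = -12 + 2 = -10)
m(6, 6) + a*b = 5 - 12*(-10) = 5 + 120 = 125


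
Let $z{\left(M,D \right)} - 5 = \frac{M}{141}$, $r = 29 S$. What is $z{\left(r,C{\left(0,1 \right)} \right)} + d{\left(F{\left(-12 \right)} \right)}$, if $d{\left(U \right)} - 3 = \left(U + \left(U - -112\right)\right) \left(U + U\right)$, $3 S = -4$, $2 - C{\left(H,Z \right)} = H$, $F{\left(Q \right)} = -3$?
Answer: $- \frac{265760}{423} \approx -628.27$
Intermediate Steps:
$C{\left(H,Z \right)} = 2 - H$
$S = - \frac{4}{3}$ ($S = \frac{1}{3} \left(-4\right) = - \frac{4}{3} \approx -1.3333$)
$d{\left(U \right)} = 3 + 2 U \left(112 + 2 U\right)$ ($d{\left(U \right)} = 3 + \left(U + \left(U - -112\right)\right) \left(U + U\right) = 3 + \left(U + \left(U + 112\right)\right) 2 U = 3 + \left(U + \left(112 + U\right)\right) 2 U = 3 + \left(112 + 2 U\right) 2 U = 3 + 2 U \left(112 + 2 U\right)$)
$r = - \frac{116}{3}$ ($r = 29 \left(- \frac{4}{3}\right) = - \frac{116}{3} \approx -38.667$)
$z{\left(M,D \right)} = 5 + \frac{M}{141}$
$z{\left(r,C{\left(0,1 \right)} \right)} + d{\left(F{\left(-12 \right)} \right)} = \left(5 + \frac{1}{141} \left(- \frac{116}{3}\right)\right) + \left(3 + 4 \left(-3\right)^{2} + 224 \left(-3\right)\right) = \left(5 - \frac{116}{423}\right) + \left(3 + 4 \cdot 9 - 672\right) = \frac{1999}{423} + \left(3 + 36 - 672\right) = \frac{1999}{423} - 633 = - \frac{265760}{423}$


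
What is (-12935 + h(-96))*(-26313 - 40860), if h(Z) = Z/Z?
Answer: 868815582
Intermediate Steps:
h(Z) = 1
(-12935 + h(-96))*(-26313 - 40860) = (-12935 + 1)*(-26313 - 40860) = -12934*(-67173) = 868815582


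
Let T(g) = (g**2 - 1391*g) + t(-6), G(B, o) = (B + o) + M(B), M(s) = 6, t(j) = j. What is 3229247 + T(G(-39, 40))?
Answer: 3219553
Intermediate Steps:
G(B, o) = 6 + B + o (G(B, o) = (B + o) + 6 = 6 + B + o)
T(g) = -6 + g**2 - 1391*g (T(g) = (g**2 - 1391*g) - 6 = -6 + g**2 - 1391*g)
3229247 + T(G(-39, 40)) = 3229247 + (-6 + (6 - 39 + 40)**2 - 1391*(6 - 39 + 40)) = 3229247 + (-6 + 7**2 - 1391*7) = 3229247 + (-6 + 49 - 9737) = 3229247 - 9694 = 3219553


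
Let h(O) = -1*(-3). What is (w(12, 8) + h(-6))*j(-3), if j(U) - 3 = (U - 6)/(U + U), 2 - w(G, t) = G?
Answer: -63/2 ≈ -31.500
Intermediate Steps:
h(O) = 3
w(G, t) = 2 - G
j(U) = 3 + (-6 + U)/(2*U) (j(U) = 3 + (U - 6)/(U + U) = 3 + (-6 + U)/((2*U)) = 3 + (-6 + U)*(1/(2*U)) = 3 + (-6 + U)/(2*U))
(w(12, 8) + h(-6))*j(-3) = ((2 - 1*12) + 3)*(7/2 - 3/(-3)) = ((2 - 12) + 3)*(7/2 - 3*(-⅓)) = (-10 + 3)*(7/2 + 1) = -7*9/2 = -63/2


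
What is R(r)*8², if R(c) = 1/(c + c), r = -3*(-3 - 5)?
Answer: 4/3 ≈ 1.3333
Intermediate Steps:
r = 24 (r = -3*(-8) = 24)
R(c) = 1/(2*c)
R(r)*8² = ((½)/24)*8² = ((½)*(1/24))*64 = (1/48)*64 = 4/3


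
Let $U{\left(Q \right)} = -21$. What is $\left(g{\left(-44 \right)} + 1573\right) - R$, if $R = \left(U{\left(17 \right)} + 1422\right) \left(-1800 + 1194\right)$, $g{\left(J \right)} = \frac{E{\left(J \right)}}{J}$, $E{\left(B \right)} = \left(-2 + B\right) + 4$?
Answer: $\frac{18712759}{22} \approx 8.5058 \cdot 10^{5}$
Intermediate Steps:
$E{\left(B \right)} = 2 + B$
$g{\left(J \right)} = \frac{2 + J}{J}$
$R = -849006$ ($R = \left(-21 + 1422\right) \left(-1800 + 1194\right) = 1401 \left(-606\right) = -849006$)
$\left(g{\left(-44 \right)} + 1573\right) - R = \left(\frac{2 - 44}{-44} + 1573\right) - -849006 = \left(\left(- \frac{1}{44}\right) \left(-42\right) + 1573\right) + 849006 = \left(\frac{21}{22} + 1573\right) + 849006 = \frac{34627}{22} + 849006 = \frac{18712759}{22}$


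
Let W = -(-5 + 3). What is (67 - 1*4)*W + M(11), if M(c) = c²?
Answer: 247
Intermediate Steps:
W = 2 (W = -1*(-2) = 2)
(67 - 1*4)*W + M(11) = (67 - 1*4)*2 + 11² = (67 - 4)*2 + 121 = 63*2 + 121 = 126 + 121 = 247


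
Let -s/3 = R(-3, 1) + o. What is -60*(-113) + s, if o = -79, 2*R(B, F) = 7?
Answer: 14013/2 ≈ 7006.5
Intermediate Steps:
R(B, F) = 7/2 (R(B, F) = (½)*7 = 7/2)
s = 453/2 (s = -3*(7/2 - 79) = -3*(-151/2) = 453/2 ≈ 226.50)
-60*(-113) + s = -60*(-113) + 453/2 = 6780 + 453/2 = 14013/2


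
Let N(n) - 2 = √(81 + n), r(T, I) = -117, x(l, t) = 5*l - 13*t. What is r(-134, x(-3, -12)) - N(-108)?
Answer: -119 - 3*I*√3 ≈ -119.0 - 5.1962*I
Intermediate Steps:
x(l, t) = -13*t + 5*l
N(n) = 2 + √(81 + n)
r(-134, x(-3, -12)) - N(-108) = -117 - (2 + √(81 - 108)) = -117 - (2 + √(-27)) = -117 - (2 + 3*I*√3) = -117 + (-2 - 3*I*√3) = -119 - 3*I*√3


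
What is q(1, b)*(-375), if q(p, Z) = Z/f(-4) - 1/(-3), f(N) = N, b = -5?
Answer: -2375/4 ≈ -593.75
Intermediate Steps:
q(p, Z) = ⅓ - Z/4 (q(p, Z) = Z/(-4) - 1/(-3) = Z*(-¼) - 1*(-⅓) = -Z/4 + ⅓ = ⅓ - Z/4)
q(1, b)*(-375) = (⅓ - ¼*(-5))*(-375) = (⅓ + 5/4)*(-375) = (19/12)*(-375) = -2375/4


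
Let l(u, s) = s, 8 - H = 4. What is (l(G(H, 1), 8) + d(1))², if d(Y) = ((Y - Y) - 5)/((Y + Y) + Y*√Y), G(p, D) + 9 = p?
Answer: 361/9 ≈ 40.111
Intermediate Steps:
H = 4 (H = 8 - 1*4 = 8 - 4 = 4)
G(p, D) = -9 + p
d(Y) = -5/(Y^(3/2) + 2*Y) (d(Y) = (0 - 5)/(2*Y + Y^(3/2)) = -5/(Y^(3/2) + 2*Y))
(l(G(H, 1), 8) + d(1))² = (8 - 5/(1^(3/2) + 2*1))² = (8 - 5/(1 + 2))² = (8 - 5/3)² = (19/3)² = 361/9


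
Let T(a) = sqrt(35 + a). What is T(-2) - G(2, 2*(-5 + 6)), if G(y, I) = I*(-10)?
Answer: 20 + sqrt(33) ≈ 25.745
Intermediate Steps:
G(y, I) = -10*I
T(-2) - G(2, 2*(-5 + 6)) = sqrt(35 - 2) - (-10)*2*(-5 + 6) = sqrt(33) - (-10)*2*1 = sqrt(33) - (-10)*2 = sqrt(33) - 1*(-20) = sqrt(33) + 20 = 20 + sqrt(33)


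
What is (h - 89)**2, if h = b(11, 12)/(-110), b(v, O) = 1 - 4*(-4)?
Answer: 96177249/12100 ≈ 7948.5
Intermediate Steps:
b(v, O) = 17 (b(v, O) = 1 + 16 = 17)
h = -17/110 (h = 17/(-110) = 17*(-1/110) = -17/110 ≈ -0.15455)
(h - 89)**2 = (-17/110 - 89)**2 = (-9807/110)**2 = 96177249/12100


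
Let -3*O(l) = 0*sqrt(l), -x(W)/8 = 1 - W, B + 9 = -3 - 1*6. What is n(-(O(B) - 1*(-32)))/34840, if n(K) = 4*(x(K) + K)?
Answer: -148/4355 ≈ -0.033984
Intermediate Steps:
B = -18 (B = -9 + (-3 - 1*6) = -9 + (-3 - 6) = -9 - 9 = -18)
x(W) = -8 + 8*W (x(W) = -8*(1 - W) = -8 + 8*W)
O(l) = 0 (O(l) = -0*sqrt(l) = -1/3*0 = 0)
n(K) = -32 + 36*K (n(K) = 4*((-8 + 8*K) + K) = 4*(-8 + 9*K) = -32 + 36*K)
n(-(O(B) - 1*(-32)))/34840 = (-32 + 36*(-(0 - 1*(-32))))/34840 = (-32 + 36*(-(0 + 32)))*(1/34840) = (-32 + 36*(-1*32))*(1/34840) = (-32 + 36*(-32))*(1/34840) = (-32 - 1152)*(1/34840) = -1184*1/34840 = -148/4355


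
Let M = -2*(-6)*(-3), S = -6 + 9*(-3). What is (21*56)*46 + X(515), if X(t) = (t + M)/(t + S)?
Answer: 26074751/482 ≈ 54097.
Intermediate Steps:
S = -33 (S = -6 - 27 = -33)
M = -36 (M = 12*(-3) = -36)
X(t) = (-36 + t)/(-33 + t) (X(t) = (t - 36)/(t - 33) = (-36 + t)/(-33 + t))
(21*56)*46 + X(515) = (21*56)*46 + (-36 + 515)/(-33 + 515) = 1176*46 + 479/482 = 54096 + (1/482)*479 = 54096 + 479/482 = 26074751/482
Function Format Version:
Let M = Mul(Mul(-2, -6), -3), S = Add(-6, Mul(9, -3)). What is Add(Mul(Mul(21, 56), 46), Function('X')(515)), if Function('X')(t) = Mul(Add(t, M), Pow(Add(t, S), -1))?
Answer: Rational(26074751, 482) ≈ 54097.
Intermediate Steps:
S = -33 (S = Add(-6, -27) = -33)
M = -36 (M = Mul(12, -3) = -36)
Function('X')(t) = Mul(Pow(Add(-33, t), -1), Add(-36, t)) (Function('X')(t) = Mul(Add(t, -36), Pow(Add(t, -33), -1)) = Mul(Add(-36, t), Pow(Add(-33, t), -1)) = Mul(Pow(Add(-33, t), -1), Add(-36, t)))
Add(Mul(Mul(21, 56), 46), Function('X')(515)) = Add(Mul(Mul(21, 56), 46), Mul(Pow(Add(-33, 515), -1), Add(-36, 515))) = Add(Mul(1176, 46), Mul(Pow(482, -1), 479)) = Add(54096, Mul(Rational(1, 482), 479)) = Add(54096, Rational(479, 482)) = Rational(26074751, 482)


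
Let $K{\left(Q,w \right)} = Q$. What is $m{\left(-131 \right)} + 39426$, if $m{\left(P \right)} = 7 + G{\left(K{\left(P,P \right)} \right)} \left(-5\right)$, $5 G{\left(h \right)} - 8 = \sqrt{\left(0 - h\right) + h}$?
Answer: $39425$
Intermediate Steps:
$G{\left(h \right)} = \frac{8}{5}$ ($G{\left(h \right)} = \frac{8}{5} + \frac{\sqrt{\left(0 - h\right) + h}}{5} = \frac{8}{5} + \frac{\sqrt{- h + h}}{5} = \frac{8}{5} + \frac{\sqrt{0}}{5} = \frac{8}{5} + \frac{1}{5} \cdot 0 = \frac{8}{5} + 0 = \frac{8}{5}$)
$m{\left(P \right)} = -1$ ($m{\left(P \right)} = 7 + \frac{8}{5} \left(-5\right) = 7 - 8 = -1$)
$m{\left(-131 \right)} + 39426 = -1 + 39426 = 39425$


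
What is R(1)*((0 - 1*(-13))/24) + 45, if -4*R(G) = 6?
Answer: 707/16 ≈ 44.188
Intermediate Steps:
R(G) = -3/2 (R(G) = -¼*6 = -3/2)
R(1)*((0 - 1*(-13))/24) + 45 = -3*(0 - 1*(-13))/(2*24) + 45 = -3*(0 + 13)/(2*24) + 45 = -39/(2*24) + 45 = -3/2*13/24 + 45 = -13/16 + 45 = 707/16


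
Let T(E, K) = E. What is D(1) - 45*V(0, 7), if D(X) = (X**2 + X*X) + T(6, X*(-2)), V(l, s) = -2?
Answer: 98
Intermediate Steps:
D(X) = 6 + 2*X**2 (D(X) = (X**2 + X*X) + 6 = (X**2 + X**2) + 6 = 2*X**2 + 6 = 6 + 2*X**2)
D(1) - 45*V(0, 7) = (6 + 2*1**2) - 45*(-2) = (6 + 2*1) + 90 = (6 + 2) + 90 = 8 + 90 = 98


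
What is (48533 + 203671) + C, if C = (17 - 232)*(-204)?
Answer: 296064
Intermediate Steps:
C = 43860 (C = -215*(-204) = 43860)
(48533 + 203671) + C = (48533 + 203671) + 43860 = 252204 + 43860 = 296064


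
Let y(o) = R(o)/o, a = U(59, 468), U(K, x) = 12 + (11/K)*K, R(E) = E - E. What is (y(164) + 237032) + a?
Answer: 237055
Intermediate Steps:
R(E) = 0
U(K, x) = 23 (U(K, x) = 12 + 11 = 23)
a = 23
y(o) = 0 (y(o) = 0/o = 0)
(y(164) + 237032) + a = (0 + 237032) + 23 = 237032 + 23 = 237055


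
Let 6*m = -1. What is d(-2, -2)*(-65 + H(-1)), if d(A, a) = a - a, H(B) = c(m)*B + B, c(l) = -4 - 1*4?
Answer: 0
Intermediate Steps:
m = -⅙ (m = (⅙)*(-1) = -⅙ ≈ -0.16667)
c(l) = -8 (c(l) = -4 - 4 = -8)
H(B) = -7*B (H(B) = -8*B + B = -7*B)
d(A, a) = 0
d(-2, -2)*(-65 + H(-1)) = 0*(-65 - 7*(-1)) = 0*(-65 + 7) = 0*(-58) = 0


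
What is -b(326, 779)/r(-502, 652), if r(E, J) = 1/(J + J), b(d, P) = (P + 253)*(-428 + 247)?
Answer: 243576768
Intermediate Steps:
b(d, P) = -45793 - 181*P (b(d, P) = (253 + P)*(-181) = -45793 - 181*P)
r(E, J) = 1/(2*J)
-b(326, 779)/r(-502, 652) = -(-45793 - 181*779)/((½)/652) = -(-45793 - 140999)/((½)*(1/652)) = -(-186792)/1/1304 = -(-186792)*1304 = -1*(-243576768) = 243576768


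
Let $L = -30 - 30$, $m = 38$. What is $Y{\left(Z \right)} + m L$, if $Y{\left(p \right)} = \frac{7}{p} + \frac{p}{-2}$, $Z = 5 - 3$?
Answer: $- \frac{4555}{2} \approx -2277.5$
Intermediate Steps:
$Z = 2$ ($Z = 5 - 3 = 2$)
$Y{\left(p \right)} = \frac{7}{p} - \frac{p}{2}$ ($Y{\left(p \right)} = \frac{7}{p} + p \left(- \frac{1}{2}\right) = \frac{7}{p} - \frac{p}{2}$)
$L = -60$ ($L = -30 - 30 = -60$)
$Y{\left(Z \right)} + m L = \left(\frac{7}{2} - 1\right) + 38 \left(-60\right) = \left(7 \cdot \frac{1}{2} - 1\right) - 2280 = \left(\frac{7}{2} - 1\right) - 2280 = \frac{5}{2} - 2280 = - \frac{4555}{2}$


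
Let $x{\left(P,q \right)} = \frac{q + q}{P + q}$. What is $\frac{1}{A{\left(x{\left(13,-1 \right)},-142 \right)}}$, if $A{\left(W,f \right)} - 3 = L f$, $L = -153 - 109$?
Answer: $\frac{1}{37207} \approx 2.6877 \cdot 10^{-5}$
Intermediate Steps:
$L = -262$ ($L = -153 - 109 = -262$)
$x{\left(P,q \right)} = \frac{2 q}{P + q}$
$A{\left(W,f \right)} = 3 - 262 f$
$\frac{1}{A{\left(x{\left(13,-1 \right)},-142 \right)}} = \frac{1}{3 - -37204} = \frac{1}{3 + 37204} = \frac{1}{37207}$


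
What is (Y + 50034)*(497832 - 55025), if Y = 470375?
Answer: 230440748063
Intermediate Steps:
(Y + 50034)*(497832 - 55025) = (470375 + 50034)*(497832 - 55025) = 520409*442807 = 230440748063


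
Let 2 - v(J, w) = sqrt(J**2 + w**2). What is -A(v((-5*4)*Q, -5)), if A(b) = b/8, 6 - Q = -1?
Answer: -1/4 + 5*sqrt(785)/8 ≈ 17.261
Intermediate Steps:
Q = 7 (Q = 6 - 1*(-1) = 6 + 1 = 7)
v(J, w) = 2 - sqrt(J**2 + w**2)
A(b) = b/8 (A(b) = b*(1/8) = b/8)
-A(v((-5*4)*Q, -5)) = -(2 - sqrt((-5*4*7)**2 + (-5)**2))/8 = -(2 - sqrt((-20*7)**2 + 25))/8 = -(2 - sqrt((-140)**2 + 25))/8 = -(2 - sqrt(19600 + 25))/8 = -(2 - sqrt(19625))/8 = -(2 - 5*sqrt(785))/8 = -(1/4 - 5*sqrt(785)/8) = -1/4 + 5*sqrt(785)/8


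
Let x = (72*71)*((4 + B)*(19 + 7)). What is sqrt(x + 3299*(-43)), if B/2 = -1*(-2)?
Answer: sqrt(921439) ≈ 959.92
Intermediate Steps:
B = 4 (B = 2*(-1*(-2)) = 2*2 = 4)
x = 1063296 (x = (72*71)*((4 + 4)*(19 + 7)) = 5112*(8*26) = 5112*208 = 1063296)
sqrt(x + 3299*(-43)) = sqrt(1063296 + 3299*(-43)) = sqrt(1063296 - 141857) = sqrt(921439)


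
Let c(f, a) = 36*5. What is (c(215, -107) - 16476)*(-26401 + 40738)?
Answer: -233635752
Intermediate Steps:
c(f, a) = 180
(c(215, -107) - 16476)*(-26401 + 40738) = (180 - 16476)*(-26401 + 40738) = -16296*14337 = -233635752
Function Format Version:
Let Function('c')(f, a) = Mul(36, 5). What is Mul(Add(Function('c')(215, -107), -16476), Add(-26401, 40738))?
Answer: -233635752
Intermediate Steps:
Function('c')(f, a) = 180
Mul(Add(Function('c')(215, -107), -16476), Add(-26401, 40738)) = Mul(Add(180, -16476), Add(-26401, 40738)) = Mul(-16296, 14337) = -233635752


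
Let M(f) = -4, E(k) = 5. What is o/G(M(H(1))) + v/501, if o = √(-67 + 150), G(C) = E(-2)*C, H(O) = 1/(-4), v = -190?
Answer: -190/501 - √83/20 ≈ -0.83476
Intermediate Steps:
H(O) = -¼
G(C) = 5*C
o = √83 ≈ 9.1104
o/G(M(H(1))) + v/501 = √83/((5*(-4))) - 190/501 = √83/(-20) - 190*1/501 = √83*(-1/20) - 190/501 = -√83/20 - 190/501 = -190/501 - √83/20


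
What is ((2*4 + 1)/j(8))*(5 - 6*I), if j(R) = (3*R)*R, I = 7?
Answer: -111/64 ≈ -1.7344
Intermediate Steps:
j(R) = 3*R**2
((2*4 + 1)/j(8))*(5 - 6*I) = ((2*4 + 1)/((3*8**2)))*(5 - 6*7) = ((8 + 1)/((3*64)))*(5 - 42) = (9/192)*(-37) = (9*(1/192))*(-37) = (3/64)*(-37) = -111/64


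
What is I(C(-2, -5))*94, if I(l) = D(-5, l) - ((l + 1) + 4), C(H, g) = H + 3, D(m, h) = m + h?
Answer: -940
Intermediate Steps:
D(m, h) = h + m
C(H, g) = 3 + H
I(l) = -10 (I(l) = (l - 5) - ((l + 1) + 4) = (-5 + l) - ((1 + l) + 4) = (-5 + l) - (5 + l) = (-5 + l) + (-5 - l) = -10)
I(C(-2, -5))*94 = -10*94 = -940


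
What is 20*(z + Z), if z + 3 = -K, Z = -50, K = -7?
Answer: -920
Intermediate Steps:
z = 4 (z = -3 - 1*(-7) = -3 + 7 = 4)
20*(z + Z) = 20*(4 - 50) = 20*(-46) = -920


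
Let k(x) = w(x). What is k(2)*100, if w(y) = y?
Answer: 200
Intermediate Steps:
k(x) = x
k(2)*100 = 2*100 = 200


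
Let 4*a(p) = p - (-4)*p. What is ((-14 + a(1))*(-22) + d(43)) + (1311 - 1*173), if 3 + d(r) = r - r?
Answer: 2831/2 ≈ 1415.5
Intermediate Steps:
a(p) = 5*p/4 (a(p) = (p - (-4)*p)/4 = (p + 4*p)/4 = (5*p)/4 = 5*p/4)
d(r) = -3 (d(r) = -3 + (r - r) = -3 + 0 = -3)
((-14 + a(1))*(-22) + d(43)) + (1311 - 1*173) = ((-14 + (5/4)*1)*(-22) - 3) + (1311 - 1*173) = ((-14 + 5/4)*(-22) - 3) + (1311 - 173) = (-51/4*(-22) - 3) + 1138 = (561/2 - 3) + 1138 = 555/2 + 1138 = 2831/2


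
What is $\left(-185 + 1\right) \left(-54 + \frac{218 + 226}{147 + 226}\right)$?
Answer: $\frac{3624432}{373} \approx 9717.0$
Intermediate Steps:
$\left(-185 + 1\right) \left(-54 + \frac{218 + 226}{147 + 226}\right) = - 184 \left(-54 + \frac{444}{373}\right) = \left(-184\right) \left(- \frac{19698}{373}\right) = \frac{3624432}{373}$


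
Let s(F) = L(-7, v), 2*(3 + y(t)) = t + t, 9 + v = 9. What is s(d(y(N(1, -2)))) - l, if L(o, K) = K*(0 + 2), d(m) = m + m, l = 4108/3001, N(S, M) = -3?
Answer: -4108/3001 ≈ -1.3689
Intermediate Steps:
v = 0 (v = -9 + 9 = 0)
y(t) = -3 + t (y(t) = -3 + (t + t)/2 = -3 + (2*t)/2 = -3 + t)
l = 4108/3001 (l = 4108*(1/3001) = 4108/3001 ≈ 1.3689)
d(m) = 2*m
L(o, K) = 2*K (L(o, K) = K*2 = 2*K)
s(F) = 0 (s(F) = 2*0 = 0)
s(d(y(N(1, -2)))) - l = 0 - 1*4108/3001 = 0 - 4108/3001 = -4108/3001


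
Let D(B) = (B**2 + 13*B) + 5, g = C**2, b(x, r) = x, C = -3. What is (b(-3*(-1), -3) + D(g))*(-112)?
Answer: -23072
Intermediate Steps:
g = 9 (g = (-3)**2 = 9)
D(B) = 5 + B**2 + 13*B
(b(-3*(-1), -3) + D(g))*(-112) = (-3*(-1) + (5 + 9**2 + 13*9))*(-112) = (3 + (5 + 81 + 117))*(-112) = (3 + 203)*(-112) = 206*(-112) = -23072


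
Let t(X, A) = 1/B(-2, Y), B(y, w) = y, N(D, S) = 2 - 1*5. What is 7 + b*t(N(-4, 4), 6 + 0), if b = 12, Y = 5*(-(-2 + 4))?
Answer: 1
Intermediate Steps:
Y = -10 (Y = 5*(-1*2) = 5*(-2) = -10)
N(D, S) = -3 (N(D, S) = 2 - 5 = -3)
t(X, A) = -½ (t(X, A) = 1/(-2) = -½)
7 + b*t(N(-4, 4), 6 + 0) = 7 + 12*(-½) = 7 - 6 = 1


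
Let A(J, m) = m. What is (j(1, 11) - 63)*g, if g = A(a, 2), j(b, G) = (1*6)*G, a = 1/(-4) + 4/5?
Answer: 6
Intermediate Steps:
a = 11/20 (a = 1*(-1/4) + 4*(1/5) = -1/4 + 4/5 = 11/20 ≈ 0.55000)
j(b, G) = 6*G
g = 2
(j(1, 11) - 63)*g = (6*11 - 63)*2 = (66 - 63)*2 = 3*2 = 6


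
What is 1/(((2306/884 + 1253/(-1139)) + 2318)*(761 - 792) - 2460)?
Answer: -29614/2202238115 ≈ -1.3447e-5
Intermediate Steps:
1/(((2306/884 + 1253/(-1139)) + 2318)*(761 - 792) - 2460) = 1/(((2306*(1/884) + 1253*(-1/1139)) + 2318)*(-31) - 2460) = 1/(((1153/442 - 1253/1139) + 2318)*(-31) - 2460) = 1/((44673/29614 + 2318)*(-31) - 2460) = 1/((68689925/29614)*(-31) - 2460) = 1/(-2129387675/29614 - 2460) = 1/(-2202238115/29614) = -29614/2202238115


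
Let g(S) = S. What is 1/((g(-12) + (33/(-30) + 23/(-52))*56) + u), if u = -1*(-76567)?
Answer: 65/4970461 ≈ 1.3077e-5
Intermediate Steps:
u = 76567
1/((g(-12) + (33/(-30) + 23/(-52))*56) + u) = 1/((-12 + (33/(-30) + 23/(-52))*56) + 76567) = 1/((-12 + (33*(-1/30) + 23*(-1/52))*56) + 76567) = 1/((-12 + (-11/10 - 23/52)*56) + 76567) = 1/((-12 - 401/260*56) + 76567) = 1/((-12 - 5614/65) + 76567) = 1/(-6394/65 + 76567) = 1/(4970461/65) = 65/4970461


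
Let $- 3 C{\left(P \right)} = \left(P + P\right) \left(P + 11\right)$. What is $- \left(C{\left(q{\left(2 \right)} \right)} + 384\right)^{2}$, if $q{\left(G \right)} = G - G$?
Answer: $-147456$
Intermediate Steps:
$q{\left(G \right)} = 0$
$C{\left(P \right)} = - \frac{2 P \left(11 + P\right)}{3}$ ($C{\left(P \right)} = - \frac{\left(P + P\right) \left(P + 11\right)}{3} = - \frac{2 P \left(11 + P\right)}{3}$)
$- \left(C{\left(q{\left(2 \right)} \right)} + 384\right)^{2} = - \left(\left(- \frac{2}{3}\right) 0 \left(11 + 0\right) + 384\right)^{2} = - \left(\left(- \frac{2}{3}\right) 0 \cdot 11 + 384\right)^{2} = - \left(0 + 384\right)^{2} = - 384^{2} = \left(-1\right) 147456 = -147456$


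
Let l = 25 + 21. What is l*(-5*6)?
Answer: -1380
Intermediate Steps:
l = 46
l*(-5*6) = 46*(-5*6) = 46*(-30) = -1380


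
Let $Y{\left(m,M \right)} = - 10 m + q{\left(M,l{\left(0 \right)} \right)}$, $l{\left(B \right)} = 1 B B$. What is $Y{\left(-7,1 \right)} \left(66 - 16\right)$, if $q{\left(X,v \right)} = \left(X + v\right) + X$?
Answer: $3600$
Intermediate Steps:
$l{\left(B \right)} = B^{2}$ ($l{\left(B \right)} = B B = B^{2}$)
$q{\left(X,v \right)} = v + 2 X$
$Y{\left(m,M \right)} = - 10 m + 2 M$ ($Y{\left(m,M \right)} = - 10 m + \left(0^{2} + 2 M\right) = - 10 m + \left(0 + 2 M\right) = - 10 m + 2 M$)
$Y{\left(-7,1 \right)} \left(66 - 16\right) = \left(\left(-10\right) \left(-7\right) + 2 \cdot 1\right) \left(66 - 16\right) = \left(70 + 2\right) 50 = 72 \cdot 50 = 3600$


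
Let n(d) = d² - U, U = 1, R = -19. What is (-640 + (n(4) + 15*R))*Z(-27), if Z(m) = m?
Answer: 24570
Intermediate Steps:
n(d) = -1 + d² (n(d) = d² - 1*1 = d² - 1 = -1 + d²)
(-640 + (n(4) + 15*R))*Z(-27) = (-640 + ((-1 + 4²) + 15*(-19)))*(-27) = (-640 + ((-1 + 16) - 285))*(-27) = (-640 + (15 - 285))*(-27) = (-640 - 270)*(-27) = -910*(-27) = 24570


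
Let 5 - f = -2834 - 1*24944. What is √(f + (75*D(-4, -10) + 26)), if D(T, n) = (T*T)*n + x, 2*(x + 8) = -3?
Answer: √60386/2 ≈ 122.87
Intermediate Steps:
x = -19/2 (x = -8 + (½)*(-3) = -8 - 3/2 = -19/2 ≈ -9.5000)
f = 27783 (f = 5 - (-2834 - 1*24944) = 5 - (-2834 - 24944) = 5 - 1*(-27778) = 5 + 27778 = 27783)
D(T, n) = -19/2 + n*T² (D(T, n) = (T*T)*n - 19/2 = T²*n - 19/2 = n*T² - 19/2 = -19/2 + n*T²)
√(f + (75*D(-4, -10) + 26)) = √(27783 + (75*(-19/2 - 10*(-4)²) + 26)) = √(27783 + (75*(-19/2 - 10*16) + 26)) = √(27783 + (75*(-19/2 - 160) + 26)) = √(27783 + (75*(-339/2) + 26)) = √(27783 + (-25425/2 + 26)) = √(27783 - 25373/2) = √(30193/2) = √60386/2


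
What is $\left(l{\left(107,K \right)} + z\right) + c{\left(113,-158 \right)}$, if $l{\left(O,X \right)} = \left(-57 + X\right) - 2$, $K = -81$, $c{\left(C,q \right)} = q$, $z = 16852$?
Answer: $16554$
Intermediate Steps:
$l{\left(O,X \right)} = -59 + X$
$\left(l{\left(107,K \right)} + z\right) + c{\left(113,-158 \right)} = \left(\left(-59 - 81\right) + 16852\right) - 158 = \left(-140 + 16852\right) - 158 = 16712 - 158 = 16554$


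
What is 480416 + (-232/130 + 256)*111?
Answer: 33061204/65 ≈ 5.0863e+5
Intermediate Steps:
480416 + (-232/130 + 256)*111 = 480416 + (-232*1/130 + 256)*111 = 480416 + (-116/65 + 256)*111 = 480416 + (16524/65)*111 = 480416 + 1834164/65 = 33061204/65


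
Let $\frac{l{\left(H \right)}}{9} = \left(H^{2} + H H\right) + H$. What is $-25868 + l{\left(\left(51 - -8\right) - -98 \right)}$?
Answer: $419227$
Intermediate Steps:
$l{\left(H \right)} = 9 H + 18 H^{2}$ ($l{\left(H \right)} = 9 \left(\left(H^{2} + H H\right) + H\right) = 9 \left(\left(H^{2} + H^{2}\right) + H\right) = 9 \left(2 H^{2} + H\right) = 9 \left(H + 2 H^{2}\right) = 9 H + 18 H^{2}$)
$-25868 + l{\left(\left(51 - -8\right) - -98 \right)} = -25868 + 9 \left(\left(51 - -8\right) - -98\right) \left(1 + 2 \left(\left(51 - -8\right) - -98\right)\right) = -25868 + 9 \left(\left(51 + 8\right) + 98\right) \left(1 + 2 \left(\left(51 + 8\right) + 98\right)\right) = -25868 + 9 \left(59 + 98\right) \left(1 + 2 \left(59 + 98\right)\right) = -25868 + 9 \cdot 157 \left(1 + 2 \cdot 157\right) = -25868 + 9 \cdot 157 \left(1 + 314\right) = -25868 + 9 \cdot 157 \cdot 315 = -25868 + 445095 = 419227$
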